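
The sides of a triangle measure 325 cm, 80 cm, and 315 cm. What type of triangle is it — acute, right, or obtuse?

Compare the square of the longest side to the sum of squares of the other two: 80² + 315² = 105625 = 325².

right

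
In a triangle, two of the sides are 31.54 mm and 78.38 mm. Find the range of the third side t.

46.84 < t < 109.92

By the triangle inequality, t must be less than 31.54 + 78.38 = 109.92 and greater than |31.54 − 78.38| = 46.84.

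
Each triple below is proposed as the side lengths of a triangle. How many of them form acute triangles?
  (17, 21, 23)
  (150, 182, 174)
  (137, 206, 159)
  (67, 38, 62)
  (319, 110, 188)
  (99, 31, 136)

4

(17,21,23): 17²+21² = 730 > 529 = 23² → acute
(150,182,174): 150²+174² = 52776 > 33124 = 182² → acute
(137,206,159): 137²+159² = 44050 > 42436 = 206² → acute
(67,38,62): 38²+62² = 5288 > 4489 = 67² → acute
(319,110,188): 110+188 ≤ 319, not a triangle
(99,31,136): 31+99 ≤ 136, not a triangle
4 of the 6 are acute.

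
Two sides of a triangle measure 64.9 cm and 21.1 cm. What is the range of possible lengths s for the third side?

43.8 < s < 86.0

By the triangle inequality, s must be less than 64.9 + 21.1 = 86.0 and greater than |64.9 − 21.1| = 43.8.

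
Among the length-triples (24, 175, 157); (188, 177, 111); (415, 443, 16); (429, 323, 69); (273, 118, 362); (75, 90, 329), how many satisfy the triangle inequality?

(24,157,175): 24+157 > 175 → valid
(111,177,188): 111+177 > 188 → valid
(16,415,443): 16+415 ≤ 443 → not valid
(69,323,429): 69+323 ≤ 429 → not valid
(118,273,362): 118+273 > 362 → valid
(75,90,329): 75+90 ≤ 329 → not valid
3 of the 6 triples form a triangle.

3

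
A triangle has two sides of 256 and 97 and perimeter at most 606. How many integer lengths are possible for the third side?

Triangle inequality: 159 < x < 353. Perimeter ≤ 606 gives x ≤ 606 − 256 − 97 = 253.
So 159 < x ≤ 253; integers 160 through 253: 94 values.

94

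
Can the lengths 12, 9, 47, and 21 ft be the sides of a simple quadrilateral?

No

For a quadrilateral, each side must be shorter than the sum of the others.
Here the longest side is 47, but the remaining 3 sides sum to only 42.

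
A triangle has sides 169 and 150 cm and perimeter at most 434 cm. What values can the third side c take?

19 < c ≤ 115 cm

Triangle inequality alone gives 19 < c < 319.
The perimeter condition gives c ≤ 434 − 169 − 150 = 115.
Intersecting the two: 19 < c ≤ 115.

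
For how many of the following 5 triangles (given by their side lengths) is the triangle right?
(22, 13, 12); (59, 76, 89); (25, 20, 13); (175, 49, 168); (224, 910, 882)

(22,13,12): 12²+13² = 313 < 484 = 22² → obtuse
(59,76,89): 59²+76² = 9257 > 7921 = 89² → acute
(25,20,13): 13²+20² = 569 < 625 = 25² → obtuse
(175,49,168): 49²+168² = 30625 = 175² → right
(224,910,882): 224²+882² = 828100 = 910² → right
2 of the 5 are right.

2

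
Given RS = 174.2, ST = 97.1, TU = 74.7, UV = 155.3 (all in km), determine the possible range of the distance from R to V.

0 ≤ RV ≤ 501.3 km

The maximum is all hops collinear in one direction: 174.2 + 97.1 + 74.7 + 155.3 = 501.3.
The longest hop is 174.2; the others sum to 327.1. Since 174.2 ≤ 327.1, the path can fold back on itself completely, so the minimum distance is 0.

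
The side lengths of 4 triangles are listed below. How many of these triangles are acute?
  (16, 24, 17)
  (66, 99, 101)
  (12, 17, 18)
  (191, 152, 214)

3

(16,24,17): 16²+17² = 545 < 576 = 24² → obtuse
(66,99,101): 66²+99² = 14157 > 10201 = 101² → acute
(12,17,18): 12²+17² = 433 > 324 = 18² → acute
(191,152,214): 152²+191² = 59585 > 45796 = 214² → acute
3 of the 4 are acute.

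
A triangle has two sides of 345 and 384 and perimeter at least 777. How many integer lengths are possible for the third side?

Triangle inequality: 39 < x < 729. Perimeter ≥ 777 gives x ≥ 777 − 345 − 384 = 48.
So 48 ≤ x < 729; integers 48 through 728: 681 values.

681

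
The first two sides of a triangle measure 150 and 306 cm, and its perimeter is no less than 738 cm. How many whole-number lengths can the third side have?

174

Triangle inequality: 156 < x < 456. Perimeter ≥ 738 gives x ≥ 738 − 150 − 306 = 282.
So 282 ≤ x < 456; integers 282 through 455: 174 values.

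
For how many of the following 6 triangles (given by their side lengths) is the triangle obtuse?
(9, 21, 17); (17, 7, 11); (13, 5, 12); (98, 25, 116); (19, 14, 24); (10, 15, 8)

5

(9,21,17): 9²+17² = 370 < 441 = 21² → obtuse
(17,7,11): 7²+11² = 170 < 289 = 17² → obtuse
(13,5,12): 5²+12² = 169 = 13² → right
(98,25,116): 25²+98² = 10229 < 13456 = 116² → obtuse
(19,14,24): 14²+19² = 557 < 576 = 24² → obtuse
(10,15,8): 8²+10² = 164 < 225 = 15² → obtuse
5 of the 6 are obtuse.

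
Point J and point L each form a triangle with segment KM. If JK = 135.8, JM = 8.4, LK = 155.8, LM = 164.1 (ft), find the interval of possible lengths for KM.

127.4 < KM < 144.2

From triangle JKM: |135.8 − 8.4| < KM < 135.8 + 8.4, i.e. 127.4 < KM < 144.2.
From triangle LKM: 8.3 < KM < 319.9.
Both must hold, so KM lies in the intersection.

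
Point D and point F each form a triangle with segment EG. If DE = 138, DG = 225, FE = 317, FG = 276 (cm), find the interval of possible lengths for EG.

From triangle DEG: |138 − 225| < EG < 138 + 225, i.e. 87 < EG < 363.
From triangle FEG: 41 < EG < 593.
Both must hold, so EG lies in the intersection.

87 < EG < 363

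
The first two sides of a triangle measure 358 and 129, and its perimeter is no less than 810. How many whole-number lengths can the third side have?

Triangle inequality: 229 < x < 487. Perimeter ≥ 810 gives x ≥ 810 − 358 − 129 = 323.
So 323 ≤ x < 487; integers 323 through 486: 164 values.

164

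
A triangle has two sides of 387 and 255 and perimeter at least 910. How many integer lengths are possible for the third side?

Triangle inequality: 132 < x < 642. Perimeter ≥ 910 gives x ≥ 910 − 387 − 255 = 268.
So 268 ≤ x < 642; integers 268 through 641: 374 values.

374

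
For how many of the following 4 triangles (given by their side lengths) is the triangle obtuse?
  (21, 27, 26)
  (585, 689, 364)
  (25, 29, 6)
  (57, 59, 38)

1

(21,27,26): 21²+26² = 1117 > 729 = 27² → acute
(585,689,364): 364²+585² = 474721 = 689² → right
(25,29,6): 6²+25² = 661 < 841 = 29² → obtuse
(57,59,38): 38²+57² = 4693 > 3481 = 59² → acute
1 of the 4 is obtuse.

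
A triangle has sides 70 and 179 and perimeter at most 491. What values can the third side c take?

109 < c ≤ 242

Triangle inequality alone gives 109 < c < 249.
The perimeter condition gives c ≤ 491 − 70 − 179 = 242.
Intersecting the two: 109 < c ≤ 242.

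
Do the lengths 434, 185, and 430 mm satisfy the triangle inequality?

The longest side is 434, and the other two sum to 615.
Since 615 > 434, the triangle inequality holds.

Yes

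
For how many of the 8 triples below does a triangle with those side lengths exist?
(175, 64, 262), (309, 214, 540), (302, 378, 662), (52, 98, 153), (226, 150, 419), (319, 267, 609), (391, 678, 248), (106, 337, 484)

(64,175,262): 64+175 ≤ 262 → not valid
(214,309,540): 214+309 ≤ 540 → not valid
(302,378,662): 302+378 > 662 → valid
(52,98,153): 52+98 ≤ 153 → not valid
(150,226,419): 150+226 ≤ 419 → not valid
(267,319,609): 267+319 ≤ 609 → not valid
(248,391,678): 248+391 ≤ 678 → not valid
(106,337,484): 106+337 ≤ 484 → not valid
1 of the 8 triples forms a triangle.

1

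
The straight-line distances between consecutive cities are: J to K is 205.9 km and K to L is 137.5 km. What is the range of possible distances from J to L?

68.4 ≤ JL ≤ 343.4 km

By the triangle inequality, |205.9 − 137.5| ≤ JL ≤ 205.9 + 137.5.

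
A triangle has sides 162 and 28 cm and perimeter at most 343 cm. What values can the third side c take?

Triangle inequality alone gives 134 < c < 190.
The perimeter condition gives c ≤ 343 − 162 − 28 = 153.
Intersecting the two: 134 < c ≤ 153.

134 < c ≤ 153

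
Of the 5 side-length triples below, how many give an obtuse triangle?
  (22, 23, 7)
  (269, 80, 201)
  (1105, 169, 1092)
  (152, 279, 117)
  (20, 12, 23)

(22,23,7): 7²+22² = 533 > 529 = 23² → acute
(269,80,201): 80²+201² = 46801 < 72361 = 269² → obtuse
(1105,169,1092): 169²+1092² = 1221025 = 1105² → right
(152,279,117): 117+152 ≤ 279, not a triangle
(20,12,23): 12²+20² = 544 > 529 = 23² → acute
1 of the 5 is obtuse.

1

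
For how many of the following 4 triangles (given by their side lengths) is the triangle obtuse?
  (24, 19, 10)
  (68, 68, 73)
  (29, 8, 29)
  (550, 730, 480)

(24,19,10): 10²+19² = 461 < 576 = 24² → obtuse
(68,68,73): 68²+68² = 9248 > 5329 = 73² → acute
(29,8,29): 8²+29² = 905 > 841 = 29² → acute
(550,730,480): 480²+550² = 532900 = 730² → right
1 of the 4 is obtuse.

1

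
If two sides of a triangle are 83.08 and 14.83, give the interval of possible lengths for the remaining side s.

By the triangle inequality, s must be less than 83.08 + 14.83 = 97.91 and greater than |83.08 − 14.83| = 68.25.

68.25 < s < 97.91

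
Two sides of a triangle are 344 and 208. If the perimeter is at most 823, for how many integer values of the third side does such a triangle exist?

135

Triangle inequality: 136 < x < 552. Perimeter ≤ 823 gives x ≤ 823 − 344 − 208 = 271.
So 136 < x ≤ 271; integers 137 through 271: 135 values.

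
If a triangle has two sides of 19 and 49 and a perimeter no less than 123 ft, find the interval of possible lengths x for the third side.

Triangle inequality alone gives 30 < x < 68.
The perimeter condition gives x ≥ 123 − 19 − 49 = 55.
Intersecting the two: 55 ≤ x < 68.

55 ≤ x < 68 ft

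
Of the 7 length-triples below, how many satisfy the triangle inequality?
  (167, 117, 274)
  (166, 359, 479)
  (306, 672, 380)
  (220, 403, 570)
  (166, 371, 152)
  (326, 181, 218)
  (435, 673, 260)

6

(117,167,274): 117+167 > 274 → valid
(166,359,479): 166+359 > 479 → valid
(306,380,672): 306+380 > 672 → valid
(220,403,570): 220+403 > 570 → valid
(152,166,371): 152+166 ≤ 371 → not valid
(181,218,326): 181+218 > 326 → valid
(260,435,673): 260+435 > 673 → valid
6 of the 7 triples form a triangle.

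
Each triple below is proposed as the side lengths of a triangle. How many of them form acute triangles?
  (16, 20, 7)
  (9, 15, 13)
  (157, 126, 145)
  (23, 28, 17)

(16,20,7): 7²+16² = 305 < 400 = 20² → obtuse
(9,15,13): 9²+13² = 250 > 225 = 15² → acute
(157,126,145): 126²+145² = 36901 > 24649 = 157² → acute
(23,28,17): 17²+23² = 818 > 784 = 28² → acute
3 of the 4 are acute.

3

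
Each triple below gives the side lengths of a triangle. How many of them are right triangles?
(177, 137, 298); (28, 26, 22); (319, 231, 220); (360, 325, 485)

(177,137,298): 137²+177² = 50098 < 88804 = 298² → obtuse
(28,26,22): 22²+26² = 1160 > 784 = 28² → acute
(319,231,220): 220²+231² = 101761 = 319² → right
(360,325,485): 325²+360² = 235225 = 485² → right
2 of the 4 are right.

2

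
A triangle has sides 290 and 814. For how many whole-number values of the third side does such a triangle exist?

The third side lies in the open interval (524, 1104).
Integers from 525 to 1103 inclusive: 1103 − 525 + 1 = 579.

579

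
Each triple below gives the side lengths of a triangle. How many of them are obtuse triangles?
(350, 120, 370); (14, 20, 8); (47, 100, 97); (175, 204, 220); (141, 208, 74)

(350,120,370): 120²+350² = 136900 = 370² → right
(14,20,8): 8²+14² = 260 < 400 = 20² → obtuse
(47,100,97): 47²+97² = 11618 > 10000 = 100² → acute
(175,204,220): 175²+204² = 72241 > 48400 = 220² → acute
(141,208,74): 74²+141² = 25357 < 43264 = 208² → obtuse
2 of the 5 are obtuse.

2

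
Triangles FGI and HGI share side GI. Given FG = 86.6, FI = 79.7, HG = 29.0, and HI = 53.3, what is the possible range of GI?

From triangle FGI: |86.6 − 79.7| < GI < 86.6 + 79.7, i.e. 6.9 < GI < 166.3.
From triangle HGI: 24.3 < GI < 82.3.
Both must hold, so GI lies in the intersection.

24.3 < GI < 82.3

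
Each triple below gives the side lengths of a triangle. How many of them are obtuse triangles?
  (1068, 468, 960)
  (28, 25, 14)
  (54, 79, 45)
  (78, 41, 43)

(1068,468,960): 468²+960² = 1140624 = 1068² → right
(28,25,14): 14²+25² = 821 > 784 = 28² → acute
(54,79,45): 45²+54² = 4941 < 6241 = 79² → obtuse
(78,41,43): 41²+43² = 3530 < 6084 = 78² → obtuse
2 of the 4 are obtuse.

2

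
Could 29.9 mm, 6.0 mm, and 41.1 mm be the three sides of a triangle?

No

The longest side is 41.1, but the other two sum to only 35.9.
35.9 < 41.1, so the triangle inequality fails.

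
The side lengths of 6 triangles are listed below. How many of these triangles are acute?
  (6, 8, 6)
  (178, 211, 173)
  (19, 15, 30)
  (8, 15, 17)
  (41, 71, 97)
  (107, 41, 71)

2

(6,8,6): 6²+6² = 72 > 64 = 8² → acute
(178,211,173): 173²+178² = 61613 > 44521 = 211² → acute
(19,15,30): 15²+19² = 586 < 900 = 30² → obtuse
(8,15,17): 8²+15² = 289 = 17² → right
(41,71,97): 41²+71² = 6722 < 9409 = 97² → obtuse
(107,41,71): 41²+71² = 6722 < 11449 = 107² → obtuse
2 of the 6 are acute.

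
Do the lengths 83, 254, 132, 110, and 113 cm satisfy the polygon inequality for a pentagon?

A pentagon exists iff every side is shorter than the sum of the others — equivalently, the longest side is less than the sum of the rest.
Longest side 254 < 438 (sum of the remaining 4), so yes.

Yes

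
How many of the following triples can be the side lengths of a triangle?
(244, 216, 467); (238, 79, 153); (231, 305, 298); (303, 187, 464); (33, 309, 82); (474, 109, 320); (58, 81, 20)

2

(216,244,467): 216+244 ≤ 467 → not valid
(79,153,238): 79+153 ≤ 238 → not valid
(231,298,305): 231+298 > 305 → valid
(187,303,464): 187+303 > 464 → valid
(33,82,309): 33+82 ≤ 309 → not valid
(109,320,474): 109+320 ≤ 474 → not valid
(20,58,81): 20+58 ≤ 81 → not valid
2 of the 7 triples form a triangle.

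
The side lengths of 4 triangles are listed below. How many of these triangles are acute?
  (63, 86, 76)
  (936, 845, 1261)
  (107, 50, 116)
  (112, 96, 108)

(63,86,76): 63²+76² = 9745 > 7396 = 86² → acute
(936,845,1261): 845²+936² = 1590121 = 1261² → right
(107,50,116): 50²+107² = 13949 > 13456 = 116² → acute
(112,96,108): 96²+108² = 20880 > 12544 = 112² → acute
3 of the 4 are acute.

3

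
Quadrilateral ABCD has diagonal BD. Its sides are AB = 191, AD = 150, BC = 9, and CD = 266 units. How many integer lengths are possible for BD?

17

From triangle ABD: 41 < BD < 341.
From triangle CBD: 257 < BD < 275.
Intersection: 257 < BD < 275, so integers 258 through 274: 17 values.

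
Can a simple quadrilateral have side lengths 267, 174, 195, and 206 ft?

Yes

A quadrilateral exists iff every side is shorter than the sum of the others — equivalently, the longest side is less than the sum of the rest.
Longest side 267 < 575 (sum of the remaining 3), so yes.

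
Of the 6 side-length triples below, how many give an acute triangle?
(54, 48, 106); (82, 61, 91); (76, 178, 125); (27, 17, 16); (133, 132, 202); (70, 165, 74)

(54,48,106): 48+54 ≤ 106, not a triangle
(82,61,91): 61²+82² = 10445 > 8281 = 91² → acute
(76,178,125): 76²+125² = 21401 < 31684 = 178² → obtuse
(27,17,16): 16²+17² = 545 < 729 = 27² → obtuse
(133,132,202): 132²+133² = 35113 < 40804 = 202² → obtuse
(70,165,74): 70+74 ≤ 165, not a triangle
1 of the 6 is acute.

1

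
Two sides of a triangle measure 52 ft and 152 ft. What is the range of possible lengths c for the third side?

100 < c < 204 (ft)

By the triangle inequality, c must be less than 52 + 152 = 204 and greater than |52 − 152| = 100.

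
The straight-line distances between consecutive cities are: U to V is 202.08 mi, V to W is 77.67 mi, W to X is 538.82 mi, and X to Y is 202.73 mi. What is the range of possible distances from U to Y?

The maximum is all hops collinear in one direction: 202.08 + 77.67 + 538.82 + 202.73 = 1021.30.
The longest hop is 538.82; the others sum to 482.48. Folding the others back against it leaves at least 538.82 − 482.48 = 56.34.

56.34 ≤ UY ≤ 1021.30 mi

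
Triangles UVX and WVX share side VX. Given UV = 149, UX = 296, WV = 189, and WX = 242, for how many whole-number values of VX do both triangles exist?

From triangle UVX: 147 < VX < 445.
From triangle WVX: 53 < VX < 431.
Intersection: 147 < VX < 431, so integers 148 through 430: 283 values.

283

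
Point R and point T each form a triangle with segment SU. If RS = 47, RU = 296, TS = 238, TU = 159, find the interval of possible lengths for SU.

From triangle RSU: |47 − 296| < SU < 47 + 296, i.e. 249 < SU < 343.
From triangle TSU: 79 < SU < 397.
Both must hold, so SU lies in the intersection.

249 < SU < 343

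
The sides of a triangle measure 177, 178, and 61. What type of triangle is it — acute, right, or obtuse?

Compare the square of the longest side to the sum of squares of the other two: 61² + 177² = 35050 > 31684 = 178².

acute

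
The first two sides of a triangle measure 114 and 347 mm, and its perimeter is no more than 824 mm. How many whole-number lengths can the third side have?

130

Triangle inequality: 233 < x < 461. Perimeter ≤ 824 gives x ≤ 824 − 114 − 347 = 363.
So 233 < x ≤ 363; integers 234 through 363: 130 values.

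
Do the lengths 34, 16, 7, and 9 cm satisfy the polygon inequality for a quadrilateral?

For a quadrilateral, each side must be shorter than the sum of the others.
Here the longest side is 34, but the remaining 3 sides sum to only 32.

No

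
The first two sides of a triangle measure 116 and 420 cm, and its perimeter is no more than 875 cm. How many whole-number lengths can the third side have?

35

Triangle inequality: 304 < x < 536. Perimeter ≤ 875 gives x ≤ 875 − 116 − 420 = 339.
So 304 < x ≤ 339; integers 305 through 339: 35 values.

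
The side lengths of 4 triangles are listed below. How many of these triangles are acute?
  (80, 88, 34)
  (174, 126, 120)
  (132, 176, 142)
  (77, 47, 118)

1

(80,88,34): 34²+80² = 7556 < 7744 = 88² → obtuse
(174,126,120): 120²+126² = 30276 = 174² → right
(132,176,142): 132²+142² = 37588 > 30976 = 176² → acute
(77,47,118): 47²+77² = 8138 < 13924 = 118² → obtuse
1 of the 4 is acute.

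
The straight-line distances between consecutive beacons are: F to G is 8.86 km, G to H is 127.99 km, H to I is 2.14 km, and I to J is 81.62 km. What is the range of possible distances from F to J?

35.37 ≤ FJ ≤ 220.61 km

The maximum is all hops collinear in one direction: 8.86 + 127.99 + 2.14 + 81.62 = 220.61.
The longest hop is 127.99; the others sum to 92.62. Folding the others back against it leaves at least 127.99 − 92.62 = 35.37.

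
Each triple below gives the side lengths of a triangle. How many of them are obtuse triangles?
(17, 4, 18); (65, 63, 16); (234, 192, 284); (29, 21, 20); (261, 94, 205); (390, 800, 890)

(17,4,18): 4²+17² = 305 < 324 = 18² → obtuse
(65,63,16): 16²+63² = 4225 = 65² → right
(234,192,284): 192²+234² = 91620 > 80656 = 284² → acute
(29,21,20): 20²+21² = 841 = 29² → right
(261,94,205): 94²+205² = 50861 < 68121 = 261² → obtuse
(390,800,890): 390²+800² = 792100 = 890² → right
2 of the 6 are obtuse.

2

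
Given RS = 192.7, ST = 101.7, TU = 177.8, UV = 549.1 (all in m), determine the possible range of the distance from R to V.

The maximum is all hops collinear in one direction: 192.7 + 101.7 + 177.8 + 549.1 = 1021.3.
The longest hop is 549.1; the others sum to 472.2. Folding the others back against it leaves at least 549.1 − 472.2 = 76.9.

76.9 ≤ RV ≤ 1021.3 m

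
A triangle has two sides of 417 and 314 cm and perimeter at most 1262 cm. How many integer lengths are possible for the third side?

Triangle inequality: 103 < x < 731. Perimeter ≤ 1262 gives x ≤ 1262 − 417 − 314 = 531.
So 103 < x ≤ 531; integers 104 through 531: 428 values.

428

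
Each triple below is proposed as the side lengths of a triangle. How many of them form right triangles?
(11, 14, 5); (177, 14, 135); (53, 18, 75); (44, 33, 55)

(11,14,5): 5²+11² = 146 < 196 = 14² → obtuse
(177,14,135): 14+135 ≤ 177, not a triangle
(53,18,75): 18+53 ≤ 75, not a triangle
(44,33,55): 33²+44² = 3025 = 55² → right
1 of the 4 is right.

1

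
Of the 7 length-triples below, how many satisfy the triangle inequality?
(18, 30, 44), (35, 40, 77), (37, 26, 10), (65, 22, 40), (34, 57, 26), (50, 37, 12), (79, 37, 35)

(18,30,44): 18+30 > 44 → valid
(35,40,77): 35+40 ≤ 77 → not valid
(10,26,37): 10+26 ≤ 37 → not valid
(22,40,65): 22+40 ≤ 65 → not valid
(26,34,57): 26+34 > 57 → valid
(12,37,50): 12+37 ≤ 50 → not valid
(35,37,79): 35+37 ≤ 79 → not valid
2 of the 7 triples form a triangle.

2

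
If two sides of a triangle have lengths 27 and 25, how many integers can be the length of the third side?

The third side lies in the open interval (2, 52).
Integers from 3 to 51 inclusive: 51 − 3 + 1 = 49.

49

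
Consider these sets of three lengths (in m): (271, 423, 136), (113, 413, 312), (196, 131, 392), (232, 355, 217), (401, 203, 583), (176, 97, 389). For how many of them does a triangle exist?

(136,271,423): 136+271 ≤ 423 → not valid
(113,312,413): 113+312 > 413 → valid
(131,196,392): 131+196 ≤ 392 → not valid
(217,232,355): 217+232 > 355 → valid
(203,401,583): 203+401 > 583 → valid
(97,176,389): 97+176 ≤ 389 → not valid
3 of the 6 triples form a triangle.

3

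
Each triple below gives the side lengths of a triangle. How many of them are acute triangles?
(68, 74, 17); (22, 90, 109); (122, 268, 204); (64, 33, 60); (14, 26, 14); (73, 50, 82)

(68,74,17): 17²+68² = 4913 < 5476 = 74² → obtuse
(22,90,109): 22²+90² = 8584 < 11881 = 109² → obtuse
(122,268,204): 122²+204² = 56500 < 71824 = 268² → obtuse
(64,33,60): 33²+60² = 4689 > 4096 = 64² → acute
(14,26,14): 14²+14² = 392 < 676 = 26² → obtuse
(73,50,82): 50²+73² = 7829 > 6724 = 82² → acute
2 of the 6 are acute.

2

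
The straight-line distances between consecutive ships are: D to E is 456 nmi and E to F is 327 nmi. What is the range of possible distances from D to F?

By the triangle inequality, |456 − 327| ≤ DF ≤ 456 + 327.

129 ≤ DF ≤ 783 nmi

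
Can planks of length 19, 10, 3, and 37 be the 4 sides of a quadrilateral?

No

For a quadrilateral, each side must be shorter than the sum of the others.
Here the longest side is 37, but the remaining 3 sides sum to only 32.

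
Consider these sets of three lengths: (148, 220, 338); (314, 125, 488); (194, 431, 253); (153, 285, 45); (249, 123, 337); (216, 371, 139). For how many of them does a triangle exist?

3

(148,220,338): 148+220 > 338 → valid
(125,314,488): 125+314 ≤ 488 → not valid
(194,253,431): 194+253 > 431 → valid
(45,153,285): 45+153 ≤ 285 → not valid
(123,249,337): 123+249 > 337 → valid
(139,216,371): 139+216 ≤ 371 → not valid
3 of the 6 triples form a triangle.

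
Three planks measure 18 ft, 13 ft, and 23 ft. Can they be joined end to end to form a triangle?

The longest side is 23, and the other two sum to 31.
Since 31 > 23, the triangle inequality holds.

Yes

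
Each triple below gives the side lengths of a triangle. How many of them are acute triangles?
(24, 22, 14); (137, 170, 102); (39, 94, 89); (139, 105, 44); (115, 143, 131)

(24,22,14): 14²+22² = 680 > 576 = 24² → acute
(137,170,102): 102²+137² = 29173 > 28900 = 170² → acute
(39,94,89): 39²+89² = 9442 > 8836 = 94² → acute
(139,105,44): 44²+105² = 12961 < 19321 = 139² → obtuse
(115,143,131): 115²+131² = 30386 > 20449 = 143² → acute
4 of the 5 are acute.

4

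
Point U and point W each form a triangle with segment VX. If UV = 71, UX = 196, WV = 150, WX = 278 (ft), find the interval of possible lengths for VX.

128 < VX < 267

From triangle UVX: |71 − 196| < VX < 71 + 196, i.e. 125 < VX < 267.
From triangle WVX: 128 < VX < 428.
Both must hold, so VX lies in the intersection.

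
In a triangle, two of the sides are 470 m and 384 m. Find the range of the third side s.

86 < s < 854 (m)

By the triangle inequality, s must be less than 470 + 384 = 854 and greater than |470 − 384| = 86.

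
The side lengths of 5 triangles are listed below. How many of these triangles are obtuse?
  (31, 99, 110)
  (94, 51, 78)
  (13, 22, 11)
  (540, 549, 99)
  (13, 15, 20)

4

(31,99,110): 31²+99² = 10762 < 12100 = 110² → obtuse
(94,51,78): 51²+78² = 8685 < 8836 = 94² → obtuse
(13,22,11): 11²+13² = 290 < 484 = 22² → obtuse
(540,549,99): 99²+540² = 301401 = 549² → right
(13,15,20): 13²+15² = 394 < 400 = 20² → obtuse
4 of the 5 are obtuse.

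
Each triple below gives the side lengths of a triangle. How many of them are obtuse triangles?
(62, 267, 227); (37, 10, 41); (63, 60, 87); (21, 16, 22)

2

(62,267,227): 62²+227² = 55373 < 71289 = 267² → obtuse
(37,10,41): 10²+37² = 1469 < 1681 = 41² → obtuse
(63,60,87): 60²+63² = 7569 = 87² → right
(21,16,22): 16²+21² = 697 > 484 = 22² → acute
2 of the 4 are obtuse.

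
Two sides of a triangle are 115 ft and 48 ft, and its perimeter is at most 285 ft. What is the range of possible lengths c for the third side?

Triangle inequality alone gives 67 < c < 163.
The perimeter condition gives c ≤ 285 − 115 − 48 = 122.
Intersecting the two: 67 < c ≤ 122.

67 < c ≤ 122 ft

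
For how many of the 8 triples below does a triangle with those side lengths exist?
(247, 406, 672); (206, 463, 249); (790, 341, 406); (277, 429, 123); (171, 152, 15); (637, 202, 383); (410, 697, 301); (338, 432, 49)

(247,406,672): 247+406 ≤ 672 → not valid
(206,249,463): 206+249 ≤ 463 → not valid
(341,406,790): 341+406 ≤ 790 → not valid
(123,277,429): 123+277 ≤ 429 → not valid
(15,152,171): 15+152 ≤ 171 → not valid
(202,383,637): 202+383 ≤ 637 → not valid
(301,410,697): 301+410 > 697 → valid
(49,338,432): 49+338 ≤ 432 → not valid
1 of the 8 triples forms a triangle.

1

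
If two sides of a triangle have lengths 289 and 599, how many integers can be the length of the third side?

The third side lies in the open interval (310, 888).
Integers from 311 to 887 inclusive: 887 − 311 + 1 = 577.

577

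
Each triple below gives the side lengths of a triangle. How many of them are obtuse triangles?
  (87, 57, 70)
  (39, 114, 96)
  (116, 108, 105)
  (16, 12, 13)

1

(87,57,70): 57²+70² = 8149 > 7569 = 87² → acute
(39,114,96): 39²+96² = 10737 < 12996 = 114² → obtuse
(116,108,105): 105²+108² = 22689 > 13456 = 116² → acute
(16,12,13): 12²+13² = 313 > 256 = 16² → acute
1 of the 4 is obtuse.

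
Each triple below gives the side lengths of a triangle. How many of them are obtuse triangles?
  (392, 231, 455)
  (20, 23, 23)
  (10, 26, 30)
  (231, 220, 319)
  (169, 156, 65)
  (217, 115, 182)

(392,231,455): 231²+392² = 207025 = 455² → right
(20,23,23): 20²+23² = 929 > 529 = 23² → acute
(10,26,30): 10²+26² = 776 < 900 = 30² → obtuse
(231,220,319): 220²+231² = 101761 = 319² → right
(169,156,65): 65²+156² = 28561 = 169² → right
(217,115,182): 115²+182² = 46349 < 47089 = 217² → obtuse
2 of the 6 are obtuse.

2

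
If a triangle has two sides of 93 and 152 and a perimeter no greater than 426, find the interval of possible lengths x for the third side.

Triangle inequality alone gives 59 < x < 245.
The perimeter condition gives x ≤ 426 − 93 − 152 = 181.
Intersecting the two: 59 < x ≤ 181.

59 < x ≤ 181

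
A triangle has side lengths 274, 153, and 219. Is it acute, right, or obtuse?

obtuse

Compare the square of the longest side to the sum of squares of the other two: 153² + 219² = 71370 < 75076 = 274².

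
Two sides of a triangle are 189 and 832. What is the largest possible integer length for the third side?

1020

The third side must be strictly less than 189 + 832 = 1021.
The largest integer below 1021 is 1020.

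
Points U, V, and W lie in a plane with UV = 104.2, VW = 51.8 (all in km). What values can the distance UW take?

52.4 ≤ UW ≤ 156.0 km

By the triangle inequality, |104.2 − 51.8| ≤ UW ≤ 104.2 + 51.8.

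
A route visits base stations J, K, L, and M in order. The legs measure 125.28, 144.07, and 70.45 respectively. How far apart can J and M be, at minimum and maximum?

The maximum is all hops collinear in one direction: 125.28 + 144.07 + 70.45 = 339.80.
The longest hop is 144.07; the others sum to 195.73. Since 144.07 ≤ 195.73, the path can fold back on itself completely, so the minimum distance is 0.

0 ≤ JM ≤ 339.80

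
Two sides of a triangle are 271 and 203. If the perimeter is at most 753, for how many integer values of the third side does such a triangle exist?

211

Triangle inequality: 68 < x < 474. Perimeter ≤ 753 gives x ≤ 753 − 271 − 203 = 279.
So 68 < x ≤ 279; integers 69 through 279: 211 values.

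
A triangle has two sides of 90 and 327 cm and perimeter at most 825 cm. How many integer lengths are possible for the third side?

Triangle inequality: 237 < x < 417. Perimeter ≤ 825 gives x ≤ 825 − 90 − 327 = 408.
So 237 < x ≤ 408; integers 238 through 408: 171 values.

171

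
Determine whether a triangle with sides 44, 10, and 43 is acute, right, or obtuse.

Compare the square of the longest side to the sum of squares of the other two: 10² + 43² = 1949 > 1936 = 44².

acute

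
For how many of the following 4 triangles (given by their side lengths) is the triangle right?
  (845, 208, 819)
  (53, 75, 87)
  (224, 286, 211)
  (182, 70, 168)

2

(845,208,819): 208²+819² = 714025 = 845² → right
(53,75,87): 53²+75² = 8434 > 7569 = 87² → acute
(224,286,211): 211²+224² = 94697 > 81796 = 286² → acute
(182,70,168): 70²+168² = 33124 = 182² → right
2 of the 4 are right.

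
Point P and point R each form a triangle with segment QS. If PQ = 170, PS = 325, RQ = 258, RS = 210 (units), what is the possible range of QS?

155 < QS < 468

From triangle PQS: |170 − 325| < QS < 170 + 325, i.e. 155 < QS < 495.
From triangle RQS: 48 < QS < 468.
Both must hold, so QS lies in the intersection.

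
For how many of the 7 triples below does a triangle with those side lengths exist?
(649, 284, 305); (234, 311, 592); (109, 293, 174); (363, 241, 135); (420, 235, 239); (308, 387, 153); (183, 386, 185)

3

(284,305,649): 284+305 ≤ 649 → not valid
(234,311,592): 234+311 ≤ 592 → not valid
(109,174,293): 109+174 ≤ 293 → not valid
(135,241,363): 135+241 > 363 → valid
(235,239,420): 235+239 > 420 → valid
(153,308,387): 153+308 > 387 → valid
(183,185,386): 183+185 ≤ 386 → not valid
3 of the 7 triples form a triangle.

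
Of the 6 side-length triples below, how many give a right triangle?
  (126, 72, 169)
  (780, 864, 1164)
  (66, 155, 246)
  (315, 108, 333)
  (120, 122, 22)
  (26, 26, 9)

3

(126,72,169): 72²+126² = 21060 < 28561 = 169² → obtuse
(780,864,1164): 780²+864² = 1354896 = 1164² → right
(66,155,246): 66+155 ≤ 246, not a triangle
(315,108,333): 108²+315² = 110889 = 333² → right
(120,122,22): 22²+120² = 14884 = 122² → right
(26,26,9): 9²+26² = 757 > 676 = 26² → acute
3 of the 6 are right.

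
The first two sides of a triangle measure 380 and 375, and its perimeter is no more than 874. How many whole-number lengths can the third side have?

114

Triangle inequality: 5 < x < 755. Perimeter ≤ 874 gives x ≤ 874 − 380 − 375 = 119.
So 5 < x ≤ 119; integers 6 through 119: 114 values.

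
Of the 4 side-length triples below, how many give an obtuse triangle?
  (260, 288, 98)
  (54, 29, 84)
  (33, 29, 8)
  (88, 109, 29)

(260,288,98): 98²+260² = 77204 < 82944 = 288² → obtuse
(54,29,84): 29+54 ≤ 84, not a triangle
(33,29,8): 8²+29² = 905 < 1089 = 33² → obtuse
(88,109,29): 29²+88² = 8585 < 11881 = 109² → obtuse
3 of the 4 are obtuse.

3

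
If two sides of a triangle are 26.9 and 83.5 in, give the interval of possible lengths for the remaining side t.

56.6 < t < 110.4

By the triangle inequality, t must be less than 26.9 + 83.5 = 110.4 and greater than |26.9 − 83.5| = 56.6.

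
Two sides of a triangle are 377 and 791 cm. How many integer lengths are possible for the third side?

The third side lies in the open interval (414, 1168).
Integers from 415 to 1167 inclusive: 1167 − 415 + 1 = 753.

753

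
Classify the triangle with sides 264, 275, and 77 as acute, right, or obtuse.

right

Compare the square of the longest side to the sum of squares of the other two: 77² + 264² = 75625 = 275².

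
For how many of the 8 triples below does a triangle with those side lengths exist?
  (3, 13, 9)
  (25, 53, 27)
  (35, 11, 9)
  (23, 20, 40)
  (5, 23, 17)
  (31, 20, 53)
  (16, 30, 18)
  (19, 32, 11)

(3,9,13): 3+9 ≤ 13 → not valid
(25,27,53): 25+27 ≤ 53 → not valid
(9,11,35): 9+11 ≤ 35 → not valid
(20,23,40): 20+23 > 40 → valid
(5,17,23): 5+17 ≤ 23 → not valid
(20,31,53): 20+31 ≤ 53 → not valid
(16,18,30): 16+18 > 30 → valid
(11,19,32): 11+19 ≤ 32 → not valid
2 of the 8 triples form a triangle.

2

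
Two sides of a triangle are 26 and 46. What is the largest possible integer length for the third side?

71

The third side must be strictly less than 26 + 46 = 72.
The largest integer below 72 is 71.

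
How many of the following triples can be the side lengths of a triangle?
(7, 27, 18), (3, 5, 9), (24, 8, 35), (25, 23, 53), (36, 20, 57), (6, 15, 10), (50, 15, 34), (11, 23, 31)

(7,18,27): 7+18 ≤ 27 → not valid
(3,5,9): 3+5 ≤ 9 → not valid
(8,24,35): 8+24 ≤ 35 → not valid
(23,25,53): 23+25 ≤ 53 → not valid
(20,36,57): 20+36 ≤ 57 → not valid
(6,10,15): 6+10 > 15 → valid
(15,34,50): 15+34 ≤ 50 → not valid
(11,23,31): 11+23 > 31 → valid
2 of the 8 triples form a triangle.

2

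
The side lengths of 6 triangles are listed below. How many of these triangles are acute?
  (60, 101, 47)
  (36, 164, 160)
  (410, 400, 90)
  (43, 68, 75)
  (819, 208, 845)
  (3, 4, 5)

(60,101,47): 47²+60² = 5809 < 10201 = 101² → obtuse
(36,164,160): 36²+160² = 26896 = 164² → right
(410,400,90): 90²+400² = 168100 = 410² → right
(43,68,75): 43²+68² = 6473 > 5625 = 75² → acute
(819,208,845): 208²+819² = 714025 = 845² → right
(3,4,5): 3²+4² = 25 = 5² → right
1 of the 6 is acute.

1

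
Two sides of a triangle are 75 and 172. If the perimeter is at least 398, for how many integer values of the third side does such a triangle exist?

96

Triangle inequality: 97 < x < 247. Perimeter ≥ 398 gives x ≥ 398 − 75 − 172 = 151.
So 151 ≤ x < 247; integers 151 through 246: 96 values.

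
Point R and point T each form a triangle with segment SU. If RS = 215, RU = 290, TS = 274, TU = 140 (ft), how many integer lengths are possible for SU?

From triangle RSU: 75 < SU < 505.
From triangle TSU: 134 < SU < 414.
Intersection: 134 < SU < 414, so integers 135 through 413: 279 values.

279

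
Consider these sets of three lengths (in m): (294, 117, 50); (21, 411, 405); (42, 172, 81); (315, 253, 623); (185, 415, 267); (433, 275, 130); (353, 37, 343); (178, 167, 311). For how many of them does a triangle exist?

(50,117,294): 50+117 ≤ 294 → not valid
(21,405,411): 21+405 > 411 → valid
(42,81,172): 42+81 ≤ 172 → not valid
(253,315,623): 253+315 ≤ 623 → not valid
(185,267,415): 185+267 > 415 → valid
(130,275,433): 130+275 ≤ 433 → not valid
(37,343,353): 37+343 > 353 → valid
(167,178,311): 167+178 > 311 → valid
4 of the 8 triples form a triangle.

4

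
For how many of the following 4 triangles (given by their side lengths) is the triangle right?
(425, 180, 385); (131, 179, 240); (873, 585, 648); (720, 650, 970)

3

(425,180,385): 180²+385² = 180625 = 425² → right
(131,179,240): 131²+179² = 49202 < 57600 = 240² → obtuse
(873,585,648): 585²+648² = 762129 = 873² → right
(720,650,970): 650²+720² = 940900 = 970² → right
3 of the 4 are right.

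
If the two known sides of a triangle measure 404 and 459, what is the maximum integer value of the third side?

The third side must be strictly less than 404 + 459 = 863.
The largest integer below 863 is 862.

862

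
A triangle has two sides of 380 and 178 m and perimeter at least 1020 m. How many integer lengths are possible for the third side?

Triangle inequality: 202 < x < 558. Perimeter ≥ 1020 gives x ≥ 1020 − 380 − 178 = 462.
So 462 ≤ x < 558; integers 462 through 557: 96 values.

96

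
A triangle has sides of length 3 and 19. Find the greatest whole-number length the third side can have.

The third side must be strictly less than 3 + 19 = 22.
The largest integer below 22 is 21.

21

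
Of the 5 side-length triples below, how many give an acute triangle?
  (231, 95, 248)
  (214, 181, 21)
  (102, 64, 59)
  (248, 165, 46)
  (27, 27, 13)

(231,95,248): 95²+231² = 62386 > 61504 = 248² → acute
(214,181,21): 21+181 ≤ 214, not a triangle
(102,64,59): 59²+64² = 7577 < 10404 = 102² → obtuse
(248,165,46): 46+165 ≤ 248, not a triangle
(27,27,13): 13²+27² = 898 > 729 = 27² → acute
2 of the 5 are acute.

2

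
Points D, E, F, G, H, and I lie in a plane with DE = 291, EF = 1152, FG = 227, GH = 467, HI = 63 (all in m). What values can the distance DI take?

The maximum is all hops collinear in one direction: 291 + 1152 + 227 + 467 + 63 = 2200.
The longest hop is 1152; the others sum to 1048. Folding the others back against it leaves at least 1152 − 1048 = 104.

104 ≤ DI ≤ 2200 m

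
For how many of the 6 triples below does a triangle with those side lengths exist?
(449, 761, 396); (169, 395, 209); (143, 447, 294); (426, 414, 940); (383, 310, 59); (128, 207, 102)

(396,449,761): 396+449 > 761 → valid
(169,209,395): 169+209 ≤ 395 → not valid
(143,294,447): 143+294 ≤ 447 → not valid
(414,426,940): 414+426 ≤ 940 → not valid
(59,310,383): 59+310 ≤ 383 → not valid
(102,128,207): 102+128 > 207 → valid
2 of the 6 triples form a triangle.

2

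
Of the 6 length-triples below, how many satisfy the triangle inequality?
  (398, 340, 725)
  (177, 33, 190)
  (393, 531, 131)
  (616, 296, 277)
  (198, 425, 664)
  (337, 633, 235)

2

(340,398,725): 340+398 > 725 → valid
(33,177,190): 33+177 > 190 → valid
(131,393,531): 131+393 ≤ 531 → not valid
(277,296,616): 277+296 ≤ 616 → not valid
(198,425,664): 198+425 ≤ 664 → not valid
(235,337,633): 235+337 ≤ 633 → not valid
2 of the 6 triples form a triangle.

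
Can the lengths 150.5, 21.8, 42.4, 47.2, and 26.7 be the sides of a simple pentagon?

No

For a pentagon, each side must be shorter than the sum of the others.
Here the longest side is 150.5, but the remaining 4 sides sum to only 138.1.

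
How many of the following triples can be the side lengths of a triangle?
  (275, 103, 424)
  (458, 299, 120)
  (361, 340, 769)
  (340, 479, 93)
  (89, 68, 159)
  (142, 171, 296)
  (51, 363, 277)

1

(103,275,424): 103+275 ≤ 424 → not valid
(120,299,458): 120+299 ≤ 458 → not valid
(340,361,769): 340+361 ≤ 769 → not valid
(93,340,479): 93+340 ≤ 479 → not valid
(68,89,159): 68+89 ≤ 159 → not valid
(142,171,296): 142+171 > 296 → valid
(51,277,363): 51+277 ≤ 363 → not valid
1 of the 7 triples forms a triangle.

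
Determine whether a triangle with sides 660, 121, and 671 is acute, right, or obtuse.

Compare the square of the longest side to the sum of squares of the other two: 121² + 660² = 450241 = 671².

right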